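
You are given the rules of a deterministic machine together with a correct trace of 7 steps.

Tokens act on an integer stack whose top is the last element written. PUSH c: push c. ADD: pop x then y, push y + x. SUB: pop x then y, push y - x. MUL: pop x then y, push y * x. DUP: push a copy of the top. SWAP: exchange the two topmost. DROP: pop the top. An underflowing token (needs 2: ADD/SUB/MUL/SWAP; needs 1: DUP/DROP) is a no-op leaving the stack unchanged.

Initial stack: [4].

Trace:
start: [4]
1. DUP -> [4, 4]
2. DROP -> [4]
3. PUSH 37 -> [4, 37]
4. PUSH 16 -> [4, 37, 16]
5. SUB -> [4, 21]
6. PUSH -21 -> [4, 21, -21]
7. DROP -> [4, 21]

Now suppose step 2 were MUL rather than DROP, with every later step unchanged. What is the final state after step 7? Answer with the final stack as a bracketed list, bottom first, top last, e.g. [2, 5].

(re-executing from step 2 with the substitution; state before step 2: [4, 4])
2. MUL -> [16]
3. PUSH 37 -> [16, 37]
4. PUSH 16 -> [16, 37, 16]
5. SUB -> [16, 21]
6. PUSH -21 -> [16, 21, -21]
7. DROP -> [16, 21]

[16, 21]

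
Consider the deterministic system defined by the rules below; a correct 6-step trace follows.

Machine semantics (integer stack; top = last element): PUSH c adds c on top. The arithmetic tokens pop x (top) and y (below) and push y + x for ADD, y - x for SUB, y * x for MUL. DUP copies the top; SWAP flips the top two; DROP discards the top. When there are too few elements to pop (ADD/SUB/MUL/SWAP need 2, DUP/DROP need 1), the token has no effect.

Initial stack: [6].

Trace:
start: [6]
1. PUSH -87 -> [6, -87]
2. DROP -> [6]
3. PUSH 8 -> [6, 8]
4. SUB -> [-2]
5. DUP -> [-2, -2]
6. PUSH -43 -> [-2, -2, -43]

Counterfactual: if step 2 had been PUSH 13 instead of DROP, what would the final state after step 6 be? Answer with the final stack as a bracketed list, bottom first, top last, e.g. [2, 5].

[6, -87, 5, 5, -43]

(re-executing from step 2 with the substitution; state before step 2: [6, -87])
2. PUSH 13 -> [6, -87, 13]
3. PUSH 8 -> [6, -87, 13, 8]
4. SUB -> [6, -87, 5]
5. DUP -> [6, -87, 5, 5]
6. PUSH -43 -> [6, -87, 5, 5, -43]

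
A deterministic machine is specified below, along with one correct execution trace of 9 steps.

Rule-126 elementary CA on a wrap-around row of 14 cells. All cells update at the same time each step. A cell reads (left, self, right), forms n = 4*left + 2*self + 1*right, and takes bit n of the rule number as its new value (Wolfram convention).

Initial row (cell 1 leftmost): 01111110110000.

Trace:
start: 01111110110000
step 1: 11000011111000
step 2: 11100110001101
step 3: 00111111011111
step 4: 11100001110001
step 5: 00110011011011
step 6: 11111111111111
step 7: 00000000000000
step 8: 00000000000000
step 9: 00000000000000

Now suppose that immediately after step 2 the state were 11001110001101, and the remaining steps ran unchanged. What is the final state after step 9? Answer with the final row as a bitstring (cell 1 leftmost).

11100001111001

state after step 2 := 11001110001101
step 3: 01111011011111
step 4: 11001111110001
step 5: 01111000011011
step 6: 11001100111111
step 7: 01111111100000
step 8: 11000000110000
step 9: 11100001111001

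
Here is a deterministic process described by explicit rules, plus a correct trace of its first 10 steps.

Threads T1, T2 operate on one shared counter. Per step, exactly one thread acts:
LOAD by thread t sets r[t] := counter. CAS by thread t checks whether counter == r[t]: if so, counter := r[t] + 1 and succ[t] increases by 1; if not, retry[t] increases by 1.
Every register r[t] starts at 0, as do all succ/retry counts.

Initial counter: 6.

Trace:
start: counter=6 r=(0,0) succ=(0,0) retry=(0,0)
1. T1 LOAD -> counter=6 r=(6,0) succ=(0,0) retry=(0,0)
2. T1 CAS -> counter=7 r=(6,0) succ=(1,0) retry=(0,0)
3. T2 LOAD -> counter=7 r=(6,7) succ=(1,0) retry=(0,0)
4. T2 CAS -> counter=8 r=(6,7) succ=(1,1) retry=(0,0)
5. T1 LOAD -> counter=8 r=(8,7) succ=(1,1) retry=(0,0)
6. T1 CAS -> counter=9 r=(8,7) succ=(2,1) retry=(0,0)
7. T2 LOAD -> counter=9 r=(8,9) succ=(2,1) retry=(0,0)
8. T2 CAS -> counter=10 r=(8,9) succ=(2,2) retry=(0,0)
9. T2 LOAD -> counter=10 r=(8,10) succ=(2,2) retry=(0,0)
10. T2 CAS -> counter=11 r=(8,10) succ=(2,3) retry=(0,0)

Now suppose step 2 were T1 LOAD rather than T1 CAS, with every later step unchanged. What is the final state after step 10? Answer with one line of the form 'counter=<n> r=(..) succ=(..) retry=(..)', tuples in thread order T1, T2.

(re-executing from step 2 with the substitution; state before step 2: counter=6 r=(6,0) succ=(0,0) retry=(0,0))
2. T1 LOAD -> counter=6 r=(6,0) succ=(0,0) retry=(0,0)
3. T2 LOAD -> counter=6 r=(6,6) succ=(0,0) retry=(0,0)
4. T2 CAS -> counter=7 r=(6,6) succ=(0,1) retry=(0,0)
5. T1 LOAD -> counter=7 r=(7,6) succ=(0,1) retry=(0,0)
6. T1 CAS -> counter=8 r=(7,6) succ=(1,1) retry=(0,0)
7. T2 LOAD -> counter=8 r=(7,8) succ=(1,1) retry=(0,0)
8. T2 CAS -> counter=9 r=(7,8) succ=(1,2) retry=(0,0)
9. T2 LOAD -> counter=9 r=(7,9) succ=(1,2) retry=(0,0)
10. T2 CAS -> counter=10 r=(7,9) succ=(1,3) retry=(0,0)

counter=10 r=(7,9) succ=(1,3) retry=(0,0)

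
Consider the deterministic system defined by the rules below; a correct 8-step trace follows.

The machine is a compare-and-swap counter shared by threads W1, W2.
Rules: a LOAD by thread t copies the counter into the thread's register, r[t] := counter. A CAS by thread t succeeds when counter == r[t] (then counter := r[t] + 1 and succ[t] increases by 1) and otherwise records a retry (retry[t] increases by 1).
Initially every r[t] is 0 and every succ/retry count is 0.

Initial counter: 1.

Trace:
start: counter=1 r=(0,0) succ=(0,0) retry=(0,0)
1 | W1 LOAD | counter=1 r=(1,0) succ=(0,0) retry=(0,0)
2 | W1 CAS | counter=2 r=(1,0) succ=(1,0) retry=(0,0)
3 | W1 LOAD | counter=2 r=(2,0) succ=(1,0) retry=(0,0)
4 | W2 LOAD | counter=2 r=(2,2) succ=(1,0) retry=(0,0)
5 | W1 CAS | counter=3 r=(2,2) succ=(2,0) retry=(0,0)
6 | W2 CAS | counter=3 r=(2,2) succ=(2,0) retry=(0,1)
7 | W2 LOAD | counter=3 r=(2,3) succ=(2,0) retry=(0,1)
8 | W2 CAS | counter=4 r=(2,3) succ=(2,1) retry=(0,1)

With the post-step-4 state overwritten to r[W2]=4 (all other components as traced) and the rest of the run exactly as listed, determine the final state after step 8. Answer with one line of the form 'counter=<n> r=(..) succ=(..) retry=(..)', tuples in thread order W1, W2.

state after step 4 := counter=2 r=(2,4) succ=(1,0) retry=(0,0)
5 | W1 CAS | counter=3 r=(2,4) succ=(2,0) retry=(0,0)
6 | W2 CAS | counter=3 r=(2,4) succ=(2,0) retry=(0,1)
7 | W2 LOAD | counter=3 r=(2,3) succ=(2,0) retry=(0,1)
8 | W2 CAS | counter=4 r=(2,3) succ=(2,1) retry=(0,1)

counter=4 r=(2,3) succ=(2,1) retry=(0,1)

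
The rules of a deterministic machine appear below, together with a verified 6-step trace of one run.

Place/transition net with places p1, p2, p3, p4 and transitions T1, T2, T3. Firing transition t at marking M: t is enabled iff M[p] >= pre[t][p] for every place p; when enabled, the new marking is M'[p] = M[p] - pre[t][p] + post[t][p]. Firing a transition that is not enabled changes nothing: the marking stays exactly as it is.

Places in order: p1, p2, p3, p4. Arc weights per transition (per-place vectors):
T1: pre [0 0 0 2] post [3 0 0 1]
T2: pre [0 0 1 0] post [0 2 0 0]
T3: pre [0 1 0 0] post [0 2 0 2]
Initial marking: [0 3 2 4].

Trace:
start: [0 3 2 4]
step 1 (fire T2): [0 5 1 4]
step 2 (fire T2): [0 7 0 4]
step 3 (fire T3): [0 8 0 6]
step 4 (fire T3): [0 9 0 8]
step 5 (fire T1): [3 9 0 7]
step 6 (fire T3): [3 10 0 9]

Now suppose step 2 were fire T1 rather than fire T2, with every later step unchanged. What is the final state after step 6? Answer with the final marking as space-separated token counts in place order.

(re-executing from step 2 with the substitution; state before step 2: [0 5 1 4])
step 2 (fire T1): [3 5 1 3]
step 3 (fire T3): [3 6 1 5]
step 4 (fire T3): [3 7 1 7]
step 5 (fire T1): [6 7 1 6]
step 6 (fire T3): [6 8 1 8]

6 8 1 8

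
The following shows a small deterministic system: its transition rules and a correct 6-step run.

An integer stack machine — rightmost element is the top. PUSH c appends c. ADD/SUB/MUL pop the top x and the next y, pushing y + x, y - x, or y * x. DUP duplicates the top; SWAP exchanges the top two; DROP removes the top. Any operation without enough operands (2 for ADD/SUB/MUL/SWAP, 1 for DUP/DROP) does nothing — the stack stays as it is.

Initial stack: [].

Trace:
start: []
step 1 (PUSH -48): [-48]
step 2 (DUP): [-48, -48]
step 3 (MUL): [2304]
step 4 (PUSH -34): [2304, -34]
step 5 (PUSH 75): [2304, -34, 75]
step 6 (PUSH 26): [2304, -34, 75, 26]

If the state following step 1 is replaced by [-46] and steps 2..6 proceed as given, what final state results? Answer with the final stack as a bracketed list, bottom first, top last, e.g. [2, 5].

state after step 1 := [-46]
step 2 (DUP): [-46, -46]
step 3 (MUL): [2116]
step 4 (PUSH -34): [2116, -34]
step 5 (PUSH 75): [2116, -34, 75]
step 6 (PUSH 26): [2116, -34, 75, 26]

[2116, -34, 75, 26]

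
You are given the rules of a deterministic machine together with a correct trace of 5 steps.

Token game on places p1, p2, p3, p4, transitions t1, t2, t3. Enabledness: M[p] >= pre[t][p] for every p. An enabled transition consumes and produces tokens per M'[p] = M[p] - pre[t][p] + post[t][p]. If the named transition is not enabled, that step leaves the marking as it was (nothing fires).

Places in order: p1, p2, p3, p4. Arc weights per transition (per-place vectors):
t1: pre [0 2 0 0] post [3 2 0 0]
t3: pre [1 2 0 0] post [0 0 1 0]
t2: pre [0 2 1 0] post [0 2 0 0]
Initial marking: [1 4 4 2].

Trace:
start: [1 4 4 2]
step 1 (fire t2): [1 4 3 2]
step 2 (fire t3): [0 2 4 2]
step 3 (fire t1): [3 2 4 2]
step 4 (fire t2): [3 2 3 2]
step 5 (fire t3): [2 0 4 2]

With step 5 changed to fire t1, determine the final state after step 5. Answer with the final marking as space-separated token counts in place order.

(re-executing from step 5 with the substitution; state before step 5: [3 2 3 2])
step 5 (fire t1): [6 2 3 2]

6 2 3 2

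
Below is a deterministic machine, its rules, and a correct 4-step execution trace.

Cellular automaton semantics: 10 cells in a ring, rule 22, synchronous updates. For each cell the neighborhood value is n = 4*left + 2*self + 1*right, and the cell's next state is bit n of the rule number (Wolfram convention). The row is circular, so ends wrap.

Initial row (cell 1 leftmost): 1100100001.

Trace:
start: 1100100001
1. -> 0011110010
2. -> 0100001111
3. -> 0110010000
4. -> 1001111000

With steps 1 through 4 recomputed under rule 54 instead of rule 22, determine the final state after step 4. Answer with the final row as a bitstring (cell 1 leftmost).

(re-executing steps 1..4 under rule 54; state before step 1: 1100100001)
1. -> 0011110010
2. -> 0100001111
3. -> 1110010000
4. -> 0001111001

0001111001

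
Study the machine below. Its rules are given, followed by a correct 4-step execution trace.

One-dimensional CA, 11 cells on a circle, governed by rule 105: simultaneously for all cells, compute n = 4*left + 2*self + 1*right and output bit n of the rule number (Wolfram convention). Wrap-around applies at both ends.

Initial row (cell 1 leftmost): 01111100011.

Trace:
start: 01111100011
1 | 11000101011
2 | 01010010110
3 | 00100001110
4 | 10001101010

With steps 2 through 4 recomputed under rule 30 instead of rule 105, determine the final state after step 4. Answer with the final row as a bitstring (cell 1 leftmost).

01001111010

(re-executing steps 2..4 under rule 30; state before step 2: 11000101011)
2 | 00101101010
3 | 01101001011
4 | 01001111010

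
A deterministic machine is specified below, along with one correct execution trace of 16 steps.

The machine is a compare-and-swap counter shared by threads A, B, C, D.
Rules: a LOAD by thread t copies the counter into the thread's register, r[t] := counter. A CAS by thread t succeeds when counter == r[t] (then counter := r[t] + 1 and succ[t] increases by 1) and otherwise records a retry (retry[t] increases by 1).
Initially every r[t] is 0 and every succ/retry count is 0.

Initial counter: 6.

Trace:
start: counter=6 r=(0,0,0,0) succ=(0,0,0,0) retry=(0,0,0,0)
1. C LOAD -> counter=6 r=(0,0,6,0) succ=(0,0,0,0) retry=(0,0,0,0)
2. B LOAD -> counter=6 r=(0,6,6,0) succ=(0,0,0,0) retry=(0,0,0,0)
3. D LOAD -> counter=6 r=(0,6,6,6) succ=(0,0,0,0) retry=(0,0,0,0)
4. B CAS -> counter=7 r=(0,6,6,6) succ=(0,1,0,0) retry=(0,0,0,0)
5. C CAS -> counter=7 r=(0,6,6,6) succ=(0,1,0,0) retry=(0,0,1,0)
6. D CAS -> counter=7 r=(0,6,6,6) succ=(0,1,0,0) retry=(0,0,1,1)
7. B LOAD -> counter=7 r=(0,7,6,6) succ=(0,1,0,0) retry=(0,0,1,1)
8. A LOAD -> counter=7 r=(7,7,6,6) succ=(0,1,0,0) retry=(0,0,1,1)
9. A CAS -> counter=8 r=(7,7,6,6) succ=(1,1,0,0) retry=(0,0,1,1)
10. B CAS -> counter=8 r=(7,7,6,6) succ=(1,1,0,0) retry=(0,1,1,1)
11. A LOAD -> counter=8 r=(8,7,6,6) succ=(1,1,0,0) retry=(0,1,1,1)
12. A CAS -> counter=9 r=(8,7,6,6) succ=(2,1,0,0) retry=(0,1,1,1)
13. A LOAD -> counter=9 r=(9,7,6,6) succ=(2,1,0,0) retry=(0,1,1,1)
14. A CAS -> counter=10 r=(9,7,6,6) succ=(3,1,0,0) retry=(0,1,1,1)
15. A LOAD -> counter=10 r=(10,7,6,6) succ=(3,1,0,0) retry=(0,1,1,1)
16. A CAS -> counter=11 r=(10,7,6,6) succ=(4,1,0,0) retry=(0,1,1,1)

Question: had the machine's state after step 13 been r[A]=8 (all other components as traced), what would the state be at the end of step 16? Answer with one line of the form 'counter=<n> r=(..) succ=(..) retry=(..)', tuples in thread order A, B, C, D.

counter=10 r=(9,7,6,6) succ=(3,1,0,0) retry=(1,1,1,1)

state after step 13 := counter=9 r=(8,7,6,6) succ=(2,1,0,0) retry=(0,1,1,1)
14. A CAS -> counter=9 r=(8,7,6,6) succ=(2,1,0,0) retry=(1,1,1,1)
15. A LOAD -> counter=9 r=(9,7,6,6) succ=(2,1,0,0) retry=(1,1,1,1)
16. A CAS -> counter=10 r=(9,7,6,6) succ=(3,1,0,0) retry=(1,1,1,1)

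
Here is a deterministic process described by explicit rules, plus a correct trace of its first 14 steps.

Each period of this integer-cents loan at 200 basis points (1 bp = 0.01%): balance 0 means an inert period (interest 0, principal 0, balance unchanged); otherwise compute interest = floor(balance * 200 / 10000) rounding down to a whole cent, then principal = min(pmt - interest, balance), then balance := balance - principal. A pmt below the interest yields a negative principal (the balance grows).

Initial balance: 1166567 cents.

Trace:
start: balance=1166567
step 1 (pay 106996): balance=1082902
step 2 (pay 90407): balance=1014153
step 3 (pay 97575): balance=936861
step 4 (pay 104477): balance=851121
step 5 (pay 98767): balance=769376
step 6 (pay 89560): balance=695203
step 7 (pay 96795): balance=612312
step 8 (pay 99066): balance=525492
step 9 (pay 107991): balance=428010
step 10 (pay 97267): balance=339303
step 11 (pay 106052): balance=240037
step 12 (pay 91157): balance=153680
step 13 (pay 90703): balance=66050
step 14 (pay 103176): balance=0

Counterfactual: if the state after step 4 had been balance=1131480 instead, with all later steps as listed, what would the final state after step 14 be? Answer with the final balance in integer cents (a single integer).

state after step 4 := balance=1131480
step 5 (pay 98767): balance=1055342
step 6 (pay 89560): balance=986888
step 7 (pay 96795): balance=909830
step 8 (pay 99066): balance=828960
step 9 (pay 107991): balance=737548
step 10 (pay 97267): balance=655031
step 11 (pay 106052): balance=562079
step 12 (pay 91157): balance=482163
step 13 (pay 90703): balance=401103
step 14 (pay 103176): balance=305949

305949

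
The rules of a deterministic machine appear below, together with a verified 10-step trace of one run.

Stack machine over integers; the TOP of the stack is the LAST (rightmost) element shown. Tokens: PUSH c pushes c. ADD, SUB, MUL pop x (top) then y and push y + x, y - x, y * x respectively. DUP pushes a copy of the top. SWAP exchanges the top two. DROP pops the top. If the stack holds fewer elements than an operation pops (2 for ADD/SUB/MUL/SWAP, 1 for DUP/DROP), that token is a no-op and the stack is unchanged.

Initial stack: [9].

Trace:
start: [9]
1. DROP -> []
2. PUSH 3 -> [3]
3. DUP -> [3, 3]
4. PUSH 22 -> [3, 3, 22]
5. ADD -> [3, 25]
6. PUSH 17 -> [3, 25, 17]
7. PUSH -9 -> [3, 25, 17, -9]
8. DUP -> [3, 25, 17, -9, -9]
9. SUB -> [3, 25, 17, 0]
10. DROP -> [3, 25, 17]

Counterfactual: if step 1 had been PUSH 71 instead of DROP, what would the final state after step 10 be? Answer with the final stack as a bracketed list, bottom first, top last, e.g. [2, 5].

[9, 71, 3, 25, 17]

(re-executing from step 1 with the substitution; state before step 1: [9])
1. PUSH 71 -> [9, 71]
2. PUSH 3 -> [9, 71, 3]
3. DUP -> [9, 71, 3, 3]
4. PUSH 22 -> [9, 71, 3, 3, 22]
5. ADD -> [9, 71, 3, 25]
6. PUSH 17 -> [9, 71, 3, 25, 17]
7. PUSH -9 -> [9, 71, 3, 25, 17, -9]
8. DUP -> [9, 71, 3, 25, 17, -9, -9]
9. SUB -> [9, 71, 3, 25, 17, 0]
10. DROP -> [9, 71, 3, 25, 17]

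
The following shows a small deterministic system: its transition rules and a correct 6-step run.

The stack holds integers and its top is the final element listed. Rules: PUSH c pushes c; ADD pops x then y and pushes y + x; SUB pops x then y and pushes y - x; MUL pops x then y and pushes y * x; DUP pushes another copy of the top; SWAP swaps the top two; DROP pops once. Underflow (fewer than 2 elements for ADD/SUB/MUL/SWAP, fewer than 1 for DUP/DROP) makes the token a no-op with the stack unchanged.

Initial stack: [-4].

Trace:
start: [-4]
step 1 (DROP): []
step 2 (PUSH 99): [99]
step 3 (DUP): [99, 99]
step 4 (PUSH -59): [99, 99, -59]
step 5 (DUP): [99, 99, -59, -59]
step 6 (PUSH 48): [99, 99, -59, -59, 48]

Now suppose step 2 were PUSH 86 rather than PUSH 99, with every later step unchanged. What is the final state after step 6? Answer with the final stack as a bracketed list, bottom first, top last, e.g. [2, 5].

[86, 86, -59, -59, 48]

(re-executing from step 2 with the substitution; state before step 2: [])
step 2 (PUSH 86): [86]
step 3 (DUP): [86, 86]
step 4 (PUSH -59): [86, 86, -59]
step 5 (DUP): [86, 86, -59, -59]
step 6 (PUSH 48): [86, 86, -59, -59, 48]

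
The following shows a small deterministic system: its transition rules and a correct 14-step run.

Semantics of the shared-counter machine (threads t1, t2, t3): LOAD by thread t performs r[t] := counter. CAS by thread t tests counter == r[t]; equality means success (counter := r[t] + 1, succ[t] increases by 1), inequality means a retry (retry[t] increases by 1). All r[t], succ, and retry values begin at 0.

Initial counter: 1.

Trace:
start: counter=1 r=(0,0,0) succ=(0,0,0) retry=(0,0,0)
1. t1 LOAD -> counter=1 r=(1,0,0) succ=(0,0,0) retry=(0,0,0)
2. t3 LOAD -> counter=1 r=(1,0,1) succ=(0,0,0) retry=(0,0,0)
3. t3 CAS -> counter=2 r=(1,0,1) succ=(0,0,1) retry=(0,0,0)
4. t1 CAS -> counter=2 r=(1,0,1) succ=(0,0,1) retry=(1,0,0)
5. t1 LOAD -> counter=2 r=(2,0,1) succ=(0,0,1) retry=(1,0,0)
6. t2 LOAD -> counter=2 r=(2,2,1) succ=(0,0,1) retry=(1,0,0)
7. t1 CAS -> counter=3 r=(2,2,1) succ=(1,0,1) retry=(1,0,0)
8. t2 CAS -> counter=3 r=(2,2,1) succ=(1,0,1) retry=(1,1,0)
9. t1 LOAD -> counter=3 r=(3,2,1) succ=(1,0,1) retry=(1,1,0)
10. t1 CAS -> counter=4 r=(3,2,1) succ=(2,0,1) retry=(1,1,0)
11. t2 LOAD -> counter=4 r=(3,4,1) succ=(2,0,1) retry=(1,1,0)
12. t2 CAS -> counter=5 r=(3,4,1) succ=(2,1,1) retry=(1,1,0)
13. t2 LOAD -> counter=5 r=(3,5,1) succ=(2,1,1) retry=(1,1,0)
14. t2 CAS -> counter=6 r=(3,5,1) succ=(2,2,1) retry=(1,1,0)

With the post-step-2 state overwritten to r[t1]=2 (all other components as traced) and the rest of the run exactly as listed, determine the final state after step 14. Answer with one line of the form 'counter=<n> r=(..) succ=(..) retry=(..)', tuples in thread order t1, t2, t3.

counter=7 r=(4,6,1) succ=(3,2,1) retry=(0,1,0)

state after step 2 := counter=1 r=(2,0,1) succ=(0,0,0) retry=(0,0,0)
3. t3 CAS -> counter=2 r=(2,0,1) succ=(0,0,1) retry=(0,0,0)
4. t1 CAS -> counter=3 r=(2,0,1) succ=(1,0,1) retry=(0,0,0)
5. t1 LOAD -> counter=3 r=(3,0,1) succ=(1,0,1) retry=(0,0,0)
6. t2 LOAD -> counter=3 r=(3,3,1) succ=(1,0,1) retry=(0,0,0)
7. t1 CAS -> counter=4 r=(3,3,1) succ=(2,0,1) retry=(0,0,0)
8. t2 CAS -> counter=4 r=(3,3,1) succ=(2,0,1) retry=(0,1,0)
9. t1 LOAD -> counter=4 r=(4,3,1) succ=(2,0,1) retry=(0,1,0)
10. t1 CAS -> counter=5 r=(4,3,1) succ=(3,0,1) retry=(0,1,0)
11. t2 LOAD -> counter=5 r=(4,5,1) succ=(3,0,1) retry=(0,1,0)
12. t2 CAS -> counter=6 r=(4,5,1) succ=(3,1,1) retry=(0,1,0)
13. t2 LOAD -> counter=6 r=(4,6,1) succ=(3,1,1) retry=(0,1,0)
14. t2 CAS -> counter=7 r=(4,6,1) succ=(3,2,1) retry=(0,1,0)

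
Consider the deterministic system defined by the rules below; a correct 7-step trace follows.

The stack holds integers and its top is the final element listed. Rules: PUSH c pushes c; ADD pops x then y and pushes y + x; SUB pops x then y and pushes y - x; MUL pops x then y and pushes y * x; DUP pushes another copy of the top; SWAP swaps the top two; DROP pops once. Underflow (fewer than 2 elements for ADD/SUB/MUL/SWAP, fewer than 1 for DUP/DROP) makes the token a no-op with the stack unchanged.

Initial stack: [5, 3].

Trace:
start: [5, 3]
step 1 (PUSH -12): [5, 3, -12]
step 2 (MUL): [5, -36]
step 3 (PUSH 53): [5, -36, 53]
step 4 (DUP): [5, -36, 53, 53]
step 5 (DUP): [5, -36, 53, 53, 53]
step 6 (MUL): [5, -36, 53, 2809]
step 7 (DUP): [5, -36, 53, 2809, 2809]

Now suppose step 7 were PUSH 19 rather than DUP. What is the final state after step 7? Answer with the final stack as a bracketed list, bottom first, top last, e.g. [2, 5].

[5, -36, 53, 2809, 19]

(re-executing from step 7 with the substitution; state before step 7: [5, -36, 53, 2809])
step 7 (PUSH 19): [5, -36, 53, 2809, 19]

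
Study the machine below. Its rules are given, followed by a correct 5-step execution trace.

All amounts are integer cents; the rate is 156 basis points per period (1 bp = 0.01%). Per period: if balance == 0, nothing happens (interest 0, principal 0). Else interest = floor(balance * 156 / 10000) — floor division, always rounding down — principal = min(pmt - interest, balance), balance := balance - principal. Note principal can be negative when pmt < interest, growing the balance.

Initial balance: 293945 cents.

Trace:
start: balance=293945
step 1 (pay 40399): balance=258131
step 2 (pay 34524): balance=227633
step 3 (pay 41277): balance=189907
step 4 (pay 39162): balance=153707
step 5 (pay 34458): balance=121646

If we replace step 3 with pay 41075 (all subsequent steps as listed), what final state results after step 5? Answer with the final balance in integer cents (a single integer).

(re-executing from step 3 with the substitution; state before step 3: balance=227633)
step 3 (pay 41075): balance=190109
step 4 (pay 39162): balance=153912
step 5 (pay 34458): balance=121855

121855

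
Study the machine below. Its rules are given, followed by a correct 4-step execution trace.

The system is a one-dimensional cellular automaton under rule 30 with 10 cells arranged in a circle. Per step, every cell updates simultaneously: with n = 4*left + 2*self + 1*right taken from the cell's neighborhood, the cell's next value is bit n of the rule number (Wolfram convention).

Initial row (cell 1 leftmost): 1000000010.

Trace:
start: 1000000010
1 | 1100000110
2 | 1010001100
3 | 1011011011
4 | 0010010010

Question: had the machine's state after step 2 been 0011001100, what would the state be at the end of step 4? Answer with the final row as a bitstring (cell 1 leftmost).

1100100011

state after step 2 := 0011001100
3 | 0110111010
4 | 1100100011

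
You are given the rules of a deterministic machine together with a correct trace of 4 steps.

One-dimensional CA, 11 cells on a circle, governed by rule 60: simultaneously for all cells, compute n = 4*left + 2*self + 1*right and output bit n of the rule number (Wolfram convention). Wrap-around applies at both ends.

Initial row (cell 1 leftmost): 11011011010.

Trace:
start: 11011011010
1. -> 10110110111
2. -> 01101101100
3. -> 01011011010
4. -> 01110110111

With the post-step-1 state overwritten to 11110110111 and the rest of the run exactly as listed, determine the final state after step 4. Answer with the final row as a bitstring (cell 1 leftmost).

state after step 1 := 11110110111
2. -> 00001101100
3. -> 00001011010
4. -> 00001110111

00001110111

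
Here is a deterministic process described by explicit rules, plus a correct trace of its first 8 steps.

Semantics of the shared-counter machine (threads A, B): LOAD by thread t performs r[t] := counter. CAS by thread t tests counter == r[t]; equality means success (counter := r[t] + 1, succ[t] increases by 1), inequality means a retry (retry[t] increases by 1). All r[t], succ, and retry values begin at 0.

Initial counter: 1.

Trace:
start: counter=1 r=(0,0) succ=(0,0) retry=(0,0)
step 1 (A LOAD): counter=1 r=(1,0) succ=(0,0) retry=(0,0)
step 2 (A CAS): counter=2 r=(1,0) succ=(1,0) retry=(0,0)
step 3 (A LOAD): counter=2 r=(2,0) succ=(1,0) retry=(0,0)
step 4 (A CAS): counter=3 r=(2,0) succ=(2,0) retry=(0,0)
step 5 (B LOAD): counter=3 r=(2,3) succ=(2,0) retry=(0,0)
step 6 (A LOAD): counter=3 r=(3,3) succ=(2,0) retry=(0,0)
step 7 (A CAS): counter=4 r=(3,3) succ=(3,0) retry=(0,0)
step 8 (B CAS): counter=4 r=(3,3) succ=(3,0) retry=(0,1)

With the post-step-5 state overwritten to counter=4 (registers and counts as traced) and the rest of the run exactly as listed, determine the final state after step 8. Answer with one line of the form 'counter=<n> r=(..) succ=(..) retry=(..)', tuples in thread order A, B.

state after step 5 := counter=4 r=(2,3) succ=(2,0) retry=(0,0)
step 6 (A LOAD): counter=4 r=(4,3) succ=(2,0) retry=(0,0)
step 7 (A CAS): counter=5 r=(4,3) succ=(3,0) retry=(0,0)
step 8 (B CAS): counter=5 r=(4,3) succ=(3,0) retry=(0,1)

counter=5 r=(4,3) succ=(3,0) retry=(0,1)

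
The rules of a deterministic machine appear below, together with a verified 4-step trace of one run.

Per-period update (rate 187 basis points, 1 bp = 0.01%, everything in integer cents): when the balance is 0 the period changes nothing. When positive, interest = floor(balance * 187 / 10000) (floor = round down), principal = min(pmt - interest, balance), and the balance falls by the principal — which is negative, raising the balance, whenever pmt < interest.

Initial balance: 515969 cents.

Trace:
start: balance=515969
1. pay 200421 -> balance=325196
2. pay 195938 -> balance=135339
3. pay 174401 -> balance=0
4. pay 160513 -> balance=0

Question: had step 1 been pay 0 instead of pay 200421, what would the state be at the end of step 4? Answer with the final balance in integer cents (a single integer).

14148

(re-executing from step 1 with the substitution; state before step 1: balance=515969)
1. pay 0 -> balance=525617
2. pay 195938 -> balance=339508
3. pay 174401 -> balance=171455
4. pay 160513 -> balance=14148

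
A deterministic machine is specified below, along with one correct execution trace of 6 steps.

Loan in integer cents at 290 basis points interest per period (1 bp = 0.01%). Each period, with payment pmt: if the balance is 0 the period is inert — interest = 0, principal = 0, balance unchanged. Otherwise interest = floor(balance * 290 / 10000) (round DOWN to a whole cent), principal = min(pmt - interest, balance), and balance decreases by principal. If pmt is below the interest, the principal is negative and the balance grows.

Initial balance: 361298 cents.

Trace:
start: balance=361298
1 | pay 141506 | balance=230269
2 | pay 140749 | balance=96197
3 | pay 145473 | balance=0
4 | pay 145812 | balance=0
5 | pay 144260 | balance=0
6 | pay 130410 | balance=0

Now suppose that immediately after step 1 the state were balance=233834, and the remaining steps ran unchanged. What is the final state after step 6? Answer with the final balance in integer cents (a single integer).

0

state after step 1 := balance=233834
2 | pay 140749 | balance=99866
3 | pay 145473 | balance=0
4 | pay 145812 | balance=0
5 | pay 144260 | balance=0
6 | pay 130410 | balance=0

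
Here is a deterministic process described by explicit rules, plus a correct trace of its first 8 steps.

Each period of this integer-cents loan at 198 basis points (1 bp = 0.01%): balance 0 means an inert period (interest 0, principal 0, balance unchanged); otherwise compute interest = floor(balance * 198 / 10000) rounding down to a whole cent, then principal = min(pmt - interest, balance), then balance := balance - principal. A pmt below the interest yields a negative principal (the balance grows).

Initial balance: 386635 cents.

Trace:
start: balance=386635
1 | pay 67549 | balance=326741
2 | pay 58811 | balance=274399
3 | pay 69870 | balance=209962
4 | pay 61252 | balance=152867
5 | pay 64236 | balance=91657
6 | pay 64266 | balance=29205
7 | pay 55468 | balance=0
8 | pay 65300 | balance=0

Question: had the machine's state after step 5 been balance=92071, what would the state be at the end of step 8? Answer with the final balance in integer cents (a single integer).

state after step 5 := balance=92071
6 | pay 64266 | balance=29628
7 | pay 55468 | balance=0
8 | pay 65300 | balance=0

0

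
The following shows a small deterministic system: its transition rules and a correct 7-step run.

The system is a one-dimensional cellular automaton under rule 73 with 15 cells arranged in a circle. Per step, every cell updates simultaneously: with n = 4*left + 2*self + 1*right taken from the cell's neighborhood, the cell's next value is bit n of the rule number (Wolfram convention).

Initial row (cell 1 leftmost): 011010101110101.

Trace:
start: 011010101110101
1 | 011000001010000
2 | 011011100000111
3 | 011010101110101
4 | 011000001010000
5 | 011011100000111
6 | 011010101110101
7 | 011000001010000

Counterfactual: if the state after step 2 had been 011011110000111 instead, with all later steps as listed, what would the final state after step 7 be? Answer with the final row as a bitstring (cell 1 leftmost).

state after step 2 := 011011110000111
3 | 011010010110101
4 | 011000000110000
5 | 011011110110111
6 | 011010010110101
7 | 011000000110000

011000000110000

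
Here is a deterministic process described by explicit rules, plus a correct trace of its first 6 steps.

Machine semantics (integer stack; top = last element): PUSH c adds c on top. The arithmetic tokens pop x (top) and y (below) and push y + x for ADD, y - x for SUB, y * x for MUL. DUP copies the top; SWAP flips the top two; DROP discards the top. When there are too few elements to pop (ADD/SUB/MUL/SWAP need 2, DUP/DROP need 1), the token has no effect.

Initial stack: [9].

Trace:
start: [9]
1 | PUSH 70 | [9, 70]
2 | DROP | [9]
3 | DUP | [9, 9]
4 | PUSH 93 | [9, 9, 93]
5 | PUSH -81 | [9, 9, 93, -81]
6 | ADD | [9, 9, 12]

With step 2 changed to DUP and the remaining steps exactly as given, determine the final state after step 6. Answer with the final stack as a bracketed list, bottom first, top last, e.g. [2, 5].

(re-executing from step 2 with the substitution; state before step 2: [9, 70])
2 | DUP | [9, 70, 70]
3 | DUP | [9, 70, 70, 70]
4 | PUSH 93 | [9, 70, 70, 70, 93]
5 | PUSH -81 | [9, 70, 70, 70, 93, -81]
6 | ADD | [9, 70, 70, 70, 12]

[9, 70, 70, 70, 12]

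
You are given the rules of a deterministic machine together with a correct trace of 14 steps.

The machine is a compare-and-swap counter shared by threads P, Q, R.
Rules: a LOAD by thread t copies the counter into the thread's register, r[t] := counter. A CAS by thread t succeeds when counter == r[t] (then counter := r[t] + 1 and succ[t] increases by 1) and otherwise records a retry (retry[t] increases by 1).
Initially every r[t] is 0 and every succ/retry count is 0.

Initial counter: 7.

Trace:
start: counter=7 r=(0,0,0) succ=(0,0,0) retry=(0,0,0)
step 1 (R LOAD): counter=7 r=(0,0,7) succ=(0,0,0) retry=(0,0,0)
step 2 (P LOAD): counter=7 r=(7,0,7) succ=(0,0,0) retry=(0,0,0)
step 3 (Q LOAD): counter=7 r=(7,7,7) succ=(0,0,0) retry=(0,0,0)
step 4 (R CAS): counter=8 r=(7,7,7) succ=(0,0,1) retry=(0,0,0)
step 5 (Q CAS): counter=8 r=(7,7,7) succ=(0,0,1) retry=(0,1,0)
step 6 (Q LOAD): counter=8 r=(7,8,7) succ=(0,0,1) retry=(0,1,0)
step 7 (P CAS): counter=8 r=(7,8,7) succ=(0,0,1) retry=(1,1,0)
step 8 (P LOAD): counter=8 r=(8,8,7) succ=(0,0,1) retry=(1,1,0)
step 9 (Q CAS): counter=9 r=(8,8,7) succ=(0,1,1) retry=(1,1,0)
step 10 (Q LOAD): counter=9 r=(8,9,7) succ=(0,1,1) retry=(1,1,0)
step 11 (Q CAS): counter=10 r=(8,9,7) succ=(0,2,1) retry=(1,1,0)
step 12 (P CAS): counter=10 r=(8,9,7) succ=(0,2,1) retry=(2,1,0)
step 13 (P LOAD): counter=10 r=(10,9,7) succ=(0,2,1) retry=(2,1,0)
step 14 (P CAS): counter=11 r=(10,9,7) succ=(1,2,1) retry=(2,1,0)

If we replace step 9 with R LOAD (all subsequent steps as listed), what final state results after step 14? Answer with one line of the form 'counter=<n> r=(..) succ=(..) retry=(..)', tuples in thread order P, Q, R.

(re-executing from step 9 with the substitution; state before step 9: counter=8 r=(8,8,7) succ=(0,0,1) retry=(1,1,0))
step 9 (R LOAD): counter=8 r=(8,8,8) succ=(0,0,1) retry=(1,1,0)
step 10 (Q LOAD): counter=8 r=(8,8,8) succ=(0,0,1) retry=(1,1,0)
step 11 (Q CAS): counter=9 r=(8,8,8) succ=(0,1,1) retry=(1,1,0)
step 12 (P CAS): counter=9 r=(8,8,8) succ=(0,1,1) retry=(2,1,0)
step 13 (P LOAD): counter=9 r=(9,8,8) succ=(0,1,1) retry=(2,1,0)
step 14 (P CAS): counter=10 r=(9,8,8) succ=(1,1,1) retry=(2,1,0)

counter=10 r=(9,8,8) succ=(1,1,1) retry=(2,1,0)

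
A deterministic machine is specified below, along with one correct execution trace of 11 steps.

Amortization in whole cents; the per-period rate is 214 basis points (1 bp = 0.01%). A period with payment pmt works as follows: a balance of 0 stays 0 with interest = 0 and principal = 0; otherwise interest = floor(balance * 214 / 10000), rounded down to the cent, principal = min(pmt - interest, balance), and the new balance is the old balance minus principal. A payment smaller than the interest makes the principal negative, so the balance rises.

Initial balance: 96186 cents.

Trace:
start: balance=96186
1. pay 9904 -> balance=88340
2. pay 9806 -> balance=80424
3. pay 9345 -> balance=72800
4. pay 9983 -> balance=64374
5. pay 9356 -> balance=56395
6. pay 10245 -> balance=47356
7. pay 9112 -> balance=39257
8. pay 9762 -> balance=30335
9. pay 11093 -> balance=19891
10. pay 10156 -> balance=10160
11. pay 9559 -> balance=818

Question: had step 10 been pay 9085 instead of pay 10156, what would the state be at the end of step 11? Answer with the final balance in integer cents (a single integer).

1912

(re-executing from step 10 with the substitution; state before step 10: balance=19891)
10. pay 9085 -> balance=11231
11. pay 9559 -> balance=1912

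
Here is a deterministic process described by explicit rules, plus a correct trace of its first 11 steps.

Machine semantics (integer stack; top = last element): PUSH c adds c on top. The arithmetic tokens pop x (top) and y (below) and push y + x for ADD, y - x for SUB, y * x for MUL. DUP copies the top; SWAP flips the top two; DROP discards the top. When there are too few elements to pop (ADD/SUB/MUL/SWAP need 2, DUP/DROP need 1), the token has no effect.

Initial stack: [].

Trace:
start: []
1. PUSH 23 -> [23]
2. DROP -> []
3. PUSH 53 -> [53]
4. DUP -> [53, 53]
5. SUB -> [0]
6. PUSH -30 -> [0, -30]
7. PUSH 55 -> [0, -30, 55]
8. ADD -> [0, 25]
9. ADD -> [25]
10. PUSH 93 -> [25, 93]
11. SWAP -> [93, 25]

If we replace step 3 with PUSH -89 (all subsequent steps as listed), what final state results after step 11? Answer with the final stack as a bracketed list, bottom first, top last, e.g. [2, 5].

[93, 25]

(re-executing from step 3 with the substitution; state before step 3: [])
3. PUSH -89 -> [-89]
4. DUP -> [-89, -89]
5. SUB -> [0]
6. PUSH -30 -> [0, -30]
7. PUSH 55 -> [0, -30, 55]
8. ADD -> [0, 25]
9. ADD -> [25]
10. PUSH 93 -> [25, 93]
11. SWAP -> [93, 25]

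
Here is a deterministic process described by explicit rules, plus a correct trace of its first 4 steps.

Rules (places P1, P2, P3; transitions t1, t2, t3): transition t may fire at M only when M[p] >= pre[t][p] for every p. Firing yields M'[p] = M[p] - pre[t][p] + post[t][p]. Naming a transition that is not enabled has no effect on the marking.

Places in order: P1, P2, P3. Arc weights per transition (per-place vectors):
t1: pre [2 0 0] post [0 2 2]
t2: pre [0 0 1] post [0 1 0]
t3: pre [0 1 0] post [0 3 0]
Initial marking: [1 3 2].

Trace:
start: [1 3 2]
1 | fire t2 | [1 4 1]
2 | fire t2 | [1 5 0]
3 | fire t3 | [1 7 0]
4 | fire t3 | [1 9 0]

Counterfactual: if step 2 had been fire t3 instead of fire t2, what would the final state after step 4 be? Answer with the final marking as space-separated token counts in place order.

(re-executing from step 2 with the substitution; state before step 2: [1 4 1])
2 | fire t3 | [1 6 1]
3 | fire t3 | [1 8 1]
4 | fire t3 | [1 10 1]

1 10 1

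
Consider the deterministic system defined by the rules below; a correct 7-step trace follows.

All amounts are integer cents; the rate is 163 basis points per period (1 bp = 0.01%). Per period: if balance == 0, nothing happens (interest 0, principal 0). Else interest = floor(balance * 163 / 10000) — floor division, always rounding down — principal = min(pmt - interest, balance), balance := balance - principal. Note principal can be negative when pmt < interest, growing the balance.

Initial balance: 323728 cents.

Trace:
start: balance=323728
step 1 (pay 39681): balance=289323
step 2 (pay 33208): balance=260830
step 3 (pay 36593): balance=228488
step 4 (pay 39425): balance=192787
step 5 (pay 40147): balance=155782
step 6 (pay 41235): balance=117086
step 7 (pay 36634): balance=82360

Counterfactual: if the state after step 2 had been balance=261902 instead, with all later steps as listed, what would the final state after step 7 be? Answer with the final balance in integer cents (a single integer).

83523

state after step 2 := balance=261902
step 3 (pay 36593): balance=229578
step 4 (pay 39425): balance=193895
step 5 (pay 40147): balance=156908
step 6 (pay 41235): balance=118230
step 7 (pay 36634): balance=83523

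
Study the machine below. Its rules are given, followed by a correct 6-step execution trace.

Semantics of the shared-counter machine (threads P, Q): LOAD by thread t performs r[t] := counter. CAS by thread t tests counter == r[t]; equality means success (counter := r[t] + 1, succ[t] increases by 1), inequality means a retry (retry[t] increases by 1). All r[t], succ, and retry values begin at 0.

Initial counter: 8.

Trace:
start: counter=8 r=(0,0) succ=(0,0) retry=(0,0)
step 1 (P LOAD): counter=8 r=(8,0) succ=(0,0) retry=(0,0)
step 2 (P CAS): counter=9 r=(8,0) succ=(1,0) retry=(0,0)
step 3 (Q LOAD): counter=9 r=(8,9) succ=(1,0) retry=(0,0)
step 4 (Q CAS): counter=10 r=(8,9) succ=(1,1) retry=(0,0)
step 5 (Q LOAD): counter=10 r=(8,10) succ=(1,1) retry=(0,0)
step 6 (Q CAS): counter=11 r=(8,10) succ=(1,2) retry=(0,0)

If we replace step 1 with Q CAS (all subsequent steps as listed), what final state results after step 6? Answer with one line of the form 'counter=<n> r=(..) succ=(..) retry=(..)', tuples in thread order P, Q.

counter=10 r=(0,9) succ=(0,2) retry=(1,1)

(re-executing from step 1 with the substitution; state before step 1: counter=8 r=(0,0) succ=(0,0) retry=(0,0))
step 1 (Q CAS): counter=8 r=(0,0) succ=(0,0) retry=(0,1)
step 2 (P CAS): counter=8 r=(0,0) succ=(0,0) retry=(1,1)
step 3 (Q LOAD): counter=8 r=(0,8) succ=(0,0) retry=(1,1)
step 4 (Q CAS): counter=9 r=(0,8) succ=(0,1) retry=(1,1)
step 5 (Q LOAD): counter=9 r=(0,9) succ=(0,1) retry=(1,1)
step 6 (Q CAS): counter=10 r=(0,9) succ=(0,2) retry=(1,1)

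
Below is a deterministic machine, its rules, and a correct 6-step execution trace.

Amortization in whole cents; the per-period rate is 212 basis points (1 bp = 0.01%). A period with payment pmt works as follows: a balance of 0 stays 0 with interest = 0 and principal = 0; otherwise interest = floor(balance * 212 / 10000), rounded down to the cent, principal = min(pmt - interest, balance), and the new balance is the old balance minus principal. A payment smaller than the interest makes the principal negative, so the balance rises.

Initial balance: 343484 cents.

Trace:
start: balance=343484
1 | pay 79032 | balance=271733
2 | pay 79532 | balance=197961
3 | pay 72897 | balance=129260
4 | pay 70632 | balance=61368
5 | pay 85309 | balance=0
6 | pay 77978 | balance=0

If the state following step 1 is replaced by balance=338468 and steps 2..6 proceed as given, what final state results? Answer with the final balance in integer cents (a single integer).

0

state after step 1 := balance=338468
2 | pay 79532 | balance=266111
3 | pay 72897 | balance=198855
4 | pay 70632 | balance=132438
5 | pay 85309 | balance=49936
6 | pay 77978 | balance=0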